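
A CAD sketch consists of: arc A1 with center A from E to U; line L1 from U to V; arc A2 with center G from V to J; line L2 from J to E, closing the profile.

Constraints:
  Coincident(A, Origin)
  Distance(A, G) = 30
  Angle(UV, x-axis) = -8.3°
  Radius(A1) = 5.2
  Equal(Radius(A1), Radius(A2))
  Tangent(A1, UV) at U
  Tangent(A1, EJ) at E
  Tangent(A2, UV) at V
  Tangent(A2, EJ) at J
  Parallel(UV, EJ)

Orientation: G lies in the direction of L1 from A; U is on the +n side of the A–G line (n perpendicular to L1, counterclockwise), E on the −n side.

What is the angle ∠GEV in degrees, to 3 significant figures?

9.29°

Tangency of A1 to both parallel lines with radius 5.2 puts U and E at A ± 5.2·n: U = (0.751, 5.15), E = (-0.751, -5.15). Equal radii place V and J the same way about G: V = G + 5.2·n = (30.4, 0.815), J = G − 5.2·n = (28.9, -9.48). Then cos ∠GEV = EG·EV / (|EG||EV|), giving 9.29°.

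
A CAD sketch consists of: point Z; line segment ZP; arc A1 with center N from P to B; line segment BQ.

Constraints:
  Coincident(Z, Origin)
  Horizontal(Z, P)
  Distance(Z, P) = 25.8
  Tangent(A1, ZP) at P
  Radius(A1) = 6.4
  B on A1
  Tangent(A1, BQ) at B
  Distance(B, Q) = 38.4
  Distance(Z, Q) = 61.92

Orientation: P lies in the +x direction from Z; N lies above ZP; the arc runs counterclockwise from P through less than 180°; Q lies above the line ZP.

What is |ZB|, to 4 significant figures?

31.65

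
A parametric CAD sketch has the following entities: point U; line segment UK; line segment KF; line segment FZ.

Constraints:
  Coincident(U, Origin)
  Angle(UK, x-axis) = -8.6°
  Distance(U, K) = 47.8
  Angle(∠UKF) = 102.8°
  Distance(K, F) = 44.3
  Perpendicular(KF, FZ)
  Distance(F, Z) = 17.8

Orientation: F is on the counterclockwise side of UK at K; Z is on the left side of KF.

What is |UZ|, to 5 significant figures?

61.992

U is at the origin; UK runs at -8.6° with length 47.8, so K = 47.8·(cos -8.6°, sin -8.6°) = (47.263, -7.1478). ∠UKF = 102.8°, so KF runs at -8.6° + (180° − 102.8°) = 68.600° from the x-axis; with |KF| = 44.3, F = K + 44.3·(cos 68.600°, sin 68.600°) = (63.427, 34.098). KF ⟂ FZ; with |FZ| = 17.8 on the left of KF, Z = F + 17.8·(-0.93106, 0.36488) = (46.854, 40.593). Then |UZ| = |Z − U| = 61.992.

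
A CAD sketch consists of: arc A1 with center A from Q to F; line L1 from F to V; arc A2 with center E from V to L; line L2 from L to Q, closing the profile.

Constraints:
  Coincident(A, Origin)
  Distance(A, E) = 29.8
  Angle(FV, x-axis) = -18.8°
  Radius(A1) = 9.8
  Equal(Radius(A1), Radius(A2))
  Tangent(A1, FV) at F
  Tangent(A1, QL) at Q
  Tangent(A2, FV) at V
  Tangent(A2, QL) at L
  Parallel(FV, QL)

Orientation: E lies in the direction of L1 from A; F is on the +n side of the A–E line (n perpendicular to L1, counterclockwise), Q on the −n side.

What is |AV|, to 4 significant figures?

31.37

Tangency of A1 to both parallel lines with radius 9.8 puts F and Q at A ± 9.8·n: F = (3.158, 9.277), Q = (-3.158, -9.277). Equal radii place V and L the same way about E: V = E + 9.8·n = (31.37, -0.3264), L = E − 9.8·n = (25.05, -18.88). Then |AV| = |V − A| = 31.37.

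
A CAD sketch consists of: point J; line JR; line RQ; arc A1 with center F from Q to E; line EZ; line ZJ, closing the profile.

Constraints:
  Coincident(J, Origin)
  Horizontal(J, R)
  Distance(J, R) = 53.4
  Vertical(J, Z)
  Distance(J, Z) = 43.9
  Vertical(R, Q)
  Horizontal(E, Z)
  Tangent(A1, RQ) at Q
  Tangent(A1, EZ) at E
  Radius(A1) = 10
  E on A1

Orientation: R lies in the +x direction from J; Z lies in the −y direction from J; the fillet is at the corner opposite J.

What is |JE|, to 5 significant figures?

61.731

The virtual corner opposite J is at (53.400, -43.900). Tangency of A1 to RQ means the radius FQ is perpendicular to RQ and since A1 is tangent to EZ there, FE ⟂ EZ, with radius 10.0, so the center F sits 10.0 in from both sides at F = (43.400, -33.900). That places the tangent points at Q = (53.400, -33.900) on RQ and E = (43.400, -43.900) on EZ. Then |JE| = |E − J| = 61.731.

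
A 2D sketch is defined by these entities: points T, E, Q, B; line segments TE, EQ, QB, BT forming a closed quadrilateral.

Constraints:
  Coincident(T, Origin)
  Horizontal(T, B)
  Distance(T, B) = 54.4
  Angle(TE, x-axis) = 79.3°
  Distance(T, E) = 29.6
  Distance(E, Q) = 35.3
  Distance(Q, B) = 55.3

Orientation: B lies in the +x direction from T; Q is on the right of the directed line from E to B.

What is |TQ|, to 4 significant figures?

5.715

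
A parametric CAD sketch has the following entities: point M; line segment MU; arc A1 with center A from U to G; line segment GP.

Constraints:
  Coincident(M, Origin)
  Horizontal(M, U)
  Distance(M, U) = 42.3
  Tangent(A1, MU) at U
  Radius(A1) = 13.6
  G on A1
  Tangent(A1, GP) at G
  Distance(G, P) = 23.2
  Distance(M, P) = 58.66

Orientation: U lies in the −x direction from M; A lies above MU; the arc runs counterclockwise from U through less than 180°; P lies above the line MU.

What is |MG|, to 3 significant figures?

36.9

M is at the origin; M and U share the same y with |MU| = 42.3 and U on the −x side, so U = (-42.3, 0.00). The tangent condition forces AU to be normal to MU, so A = U + (0, 13.6) = (-42.3, 13.6). Since AG ⟂ GP (tangency), |AP| = √(13.6² + 23.2²) = 26.9 regardless of where G sits on A1. So P lies on both circle(M, 58.66) and circle(A, 26.9); the above-MU intersection is P = (-42.4, 40.5). G is the foot of the tangent from P: G = (-30.6, 20.5).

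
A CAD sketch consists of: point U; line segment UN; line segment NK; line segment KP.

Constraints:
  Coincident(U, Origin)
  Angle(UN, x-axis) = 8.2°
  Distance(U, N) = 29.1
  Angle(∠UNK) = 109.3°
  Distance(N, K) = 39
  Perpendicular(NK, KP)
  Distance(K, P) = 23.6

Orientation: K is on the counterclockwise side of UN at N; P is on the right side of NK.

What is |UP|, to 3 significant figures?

70.5

U is at the origin; UN runs at 8.2° with length 29.1, so N = 29.1·(cos 8.2°, sin 8.2°) = (28.8, 4.15). ∠UNK = 109.3°, so NK runs at 8.2° + (180° − 109.3°) = 78.9° from the x-axis; with |NK| = 39.0, K = N + 39.0·(cos 78.9°, sin 78.9°) = (36.3, 42.4). NK is perpendicular to KP; with |KP| = 23.6 on the right of NK, P = K + 23.6·(0.981, -0.193) = (59.5, 37.9). Then |UP| = |P − U| = 70.5.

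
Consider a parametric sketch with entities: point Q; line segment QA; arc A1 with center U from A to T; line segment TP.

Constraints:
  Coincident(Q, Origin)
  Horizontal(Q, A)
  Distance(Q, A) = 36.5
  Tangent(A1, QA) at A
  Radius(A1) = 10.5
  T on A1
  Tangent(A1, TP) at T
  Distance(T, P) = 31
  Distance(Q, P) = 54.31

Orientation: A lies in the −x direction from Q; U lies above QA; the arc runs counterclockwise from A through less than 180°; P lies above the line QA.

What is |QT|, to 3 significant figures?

29.2

Checks: ∠(UA, AQ) = 90.00° ✓; |UT| = 10.50 ✓; ∠(UT, TP) = 90.00° ✓; |TP| = 31.00 ✓; |QP| = 54.31 ✓.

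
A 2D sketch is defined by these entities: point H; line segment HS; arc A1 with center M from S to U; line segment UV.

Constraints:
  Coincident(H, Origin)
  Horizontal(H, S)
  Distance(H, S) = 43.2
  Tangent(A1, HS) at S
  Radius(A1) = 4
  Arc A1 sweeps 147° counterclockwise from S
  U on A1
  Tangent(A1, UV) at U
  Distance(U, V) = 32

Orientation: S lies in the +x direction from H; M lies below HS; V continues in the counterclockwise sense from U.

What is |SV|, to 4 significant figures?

34.96

H is at the origin; HS is horizontal with |HS| = 43.2 and S on the +x side, so S = (43.20, 0.000). Tangency of A1 to HS means the radius MS is perpendicular to HS, so M = S + (0, -4) = (43.20, -4.000). On A1, S sits at bearing 90° from M; a 147° counterclockwise sweep puts U at bearing 237°, so U = M + 4.0·(cos 237°, sin 237°) = (41.02, -7.355). Tangency of A1 to UV means the radius MU is perpendicular to UV, so UV runs along (−sin 237°, cos 237°); with |UV| = 32.0, V = (67.86, -24.78). Then |SV| = |V − S| = 34.96.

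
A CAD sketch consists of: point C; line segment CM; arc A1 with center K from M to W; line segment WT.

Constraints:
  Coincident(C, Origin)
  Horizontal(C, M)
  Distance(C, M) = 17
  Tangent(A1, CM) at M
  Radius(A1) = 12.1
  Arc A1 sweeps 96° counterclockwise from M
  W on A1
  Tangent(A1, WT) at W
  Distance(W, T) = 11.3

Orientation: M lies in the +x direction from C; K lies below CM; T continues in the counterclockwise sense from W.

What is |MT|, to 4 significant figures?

26.89

On A1, M sits at bearing 90° from K; a 96° counterclockwise sweep puts W at bearing 186°, so W = K + 12.1·(cos 186°, sin 186°) = (4.966, -13.36). The tangent condition forces KW to be normal to WT, so WT runs along (−sin 186°, cos 186°); with |WT| = 11.3, T = (6.147, -24.60). Then |MT| = |T − M| = 26.89.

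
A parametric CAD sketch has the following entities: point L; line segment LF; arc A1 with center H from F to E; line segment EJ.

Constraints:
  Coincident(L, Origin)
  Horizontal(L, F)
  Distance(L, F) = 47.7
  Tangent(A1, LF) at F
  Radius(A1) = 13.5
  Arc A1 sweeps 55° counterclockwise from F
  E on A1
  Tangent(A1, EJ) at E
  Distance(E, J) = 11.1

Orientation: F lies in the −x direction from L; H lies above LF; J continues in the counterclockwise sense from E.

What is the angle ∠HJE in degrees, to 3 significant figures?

50.6°

L is at the origin; LF is horizontal with |LF| = 47.7 and F on the −x side, so F = (-47.7, 0.00). Tangency of A1 to LF means the radius HF is perpendicular to LF, so H = F + (0, 13.5) = (-47.7, 13.5). On A1, F sits at bearing -90° from H; a 55° counterclockwise sweep puts E at bearing -35°, so E = H + 13.5·(cos -35°, sin -35°) = (-36.6, 5.76). A1 meets EJ tangentially, so HE is at right angles to EJ, so EJ runs along (−sin -35°, cos -35°); with |EJ| = 11.1, J = (-30.3, 14.8). Then cos ∠HJE = JH·JE / (|JH||JE|), giving 50.6°.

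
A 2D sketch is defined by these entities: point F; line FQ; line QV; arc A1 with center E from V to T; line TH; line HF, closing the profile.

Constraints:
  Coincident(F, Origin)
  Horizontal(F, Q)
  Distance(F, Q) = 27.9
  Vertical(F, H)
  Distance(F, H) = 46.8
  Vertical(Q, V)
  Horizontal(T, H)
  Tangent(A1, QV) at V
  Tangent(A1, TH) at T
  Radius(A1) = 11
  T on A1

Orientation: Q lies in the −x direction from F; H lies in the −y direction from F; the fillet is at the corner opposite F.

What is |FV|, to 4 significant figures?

45.39

F is at the origin; FQ is horizontal with |FQ| = 27.9 and Q on the −x side, so Q = (-27.90, 0.000). F and H share the same x with |FH| = 46.8 and H on the −y side, so H = (0.000, -46.80). The virtual corner opposite F is at (-27.90, -46.80). Since A1 is tangent to QV there, EV ⟂ QV and since A1 is tangent to TH there, ET ⟂ TH, with radius 11.0, so the center E sits 11.0 in from both sides at E = (-16.90, -35.80). That places the tangent points at V = (-27.90, -35.80) on QV and T = (-16.90, -46.80) on TH. Then |FV| = |V − F| = 45.39.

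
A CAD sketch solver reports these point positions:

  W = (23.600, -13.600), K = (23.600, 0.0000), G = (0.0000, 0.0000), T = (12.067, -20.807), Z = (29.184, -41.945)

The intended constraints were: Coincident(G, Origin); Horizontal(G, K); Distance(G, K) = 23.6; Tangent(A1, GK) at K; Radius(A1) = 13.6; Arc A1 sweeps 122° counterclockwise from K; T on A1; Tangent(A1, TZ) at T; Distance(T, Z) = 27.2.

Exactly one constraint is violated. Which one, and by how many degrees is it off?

Tangent(A1, TZ) at T — off by 7.00°.

G = (0.00, 0.00) ✓; G.y = 0.00, K.y = 0.00 ✓; |GK| = 23.60 ✓; ∠(WK, KG) = 90.00° ✓; |WK| = 13.60 ✓; bearing(W→T) − bearing(W→K) = 122.0° ✓; |WT| = 13.60 ✓; ∠(WT, TZ) = 83.00° ✗; |TZ| = 27.20 ✓.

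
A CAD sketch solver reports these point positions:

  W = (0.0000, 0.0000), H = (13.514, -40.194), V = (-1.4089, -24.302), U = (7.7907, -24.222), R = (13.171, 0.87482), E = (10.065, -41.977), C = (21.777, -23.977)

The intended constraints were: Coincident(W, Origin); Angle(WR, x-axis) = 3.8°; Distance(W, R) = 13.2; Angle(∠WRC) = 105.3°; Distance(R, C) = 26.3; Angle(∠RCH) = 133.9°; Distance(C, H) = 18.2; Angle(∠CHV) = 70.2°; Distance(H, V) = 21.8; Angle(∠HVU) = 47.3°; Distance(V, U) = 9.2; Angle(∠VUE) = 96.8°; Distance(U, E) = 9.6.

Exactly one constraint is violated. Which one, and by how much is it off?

Distance(U, E) = 9.6 — off by 8.30.

W = (0.00, 0.00) ✓; WR at 3.800° ✓; |WR| = 13.20 ✓; ∠WRC = 105.3° ✓; |RC| = 26.30 ✓; ∠RCH = 133.9° ✓; |CH| = 18.20 ✓; ∠CHV = 70.20° ✓; |HV| = 21.80 ✓; ∠HVU = 47.30° ✓; |VU| = 9.200 ✓; ∠VUE = 96.80° ✓; |UE| = 17.90 ✗.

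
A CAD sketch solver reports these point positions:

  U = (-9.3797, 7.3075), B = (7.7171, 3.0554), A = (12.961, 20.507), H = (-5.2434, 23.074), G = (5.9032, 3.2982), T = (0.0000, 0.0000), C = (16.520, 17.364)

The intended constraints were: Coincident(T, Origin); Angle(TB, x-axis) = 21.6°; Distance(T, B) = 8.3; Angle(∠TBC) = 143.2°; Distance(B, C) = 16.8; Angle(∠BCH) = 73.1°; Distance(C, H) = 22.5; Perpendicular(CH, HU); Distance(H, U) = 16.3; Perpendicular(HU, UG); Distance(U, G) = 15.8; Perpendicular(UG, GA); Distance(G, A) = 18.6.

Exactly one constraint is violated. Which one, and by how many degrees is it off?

Perpendicular(UG, GA) — off by 7.60°.

T = (0.00, 0.00) ✓; TB at 21.60° ✓; |TB| = 8.300 ✓; ∠TBC = 143.2° ✓; |BC| = 16.80 ✓; ∠BCH = 73.10° ✓; |CH| = 22.50 ✓; ∠(CH, HU) = 90.00° ✓; |HU| = 16.30 ✓; ∠(HU, UG) = 90.00° ✓; |UG| = 15.80 ✓; ∠(UG, GA) = 82.40° ✗; |GA| = 18.60 ✓.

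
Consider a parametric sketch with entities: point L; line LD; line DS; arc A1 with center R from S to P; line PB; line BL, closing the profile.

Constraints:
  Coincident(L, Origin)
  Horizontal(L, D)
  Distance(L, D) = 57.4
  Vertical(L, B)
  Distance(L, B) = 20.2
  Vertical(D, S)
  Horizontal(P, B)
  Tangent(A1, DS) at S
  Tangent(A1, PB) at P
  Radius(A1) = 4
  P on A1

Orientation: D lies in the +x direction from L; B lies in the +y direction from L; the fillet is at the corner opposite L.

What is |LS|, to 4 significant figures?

59.64

The virtual corner opposite L is at (57.40, 20.20). Since A1 is tangent to DS there, RS ⟂ DS and the tangent condition forces RP to be normal to PB, with radius 4.0, so the center R sits 4.0 in from both sides at R = (53.40, 16.20). That places the tangent points at S = (57.40, 16.20) on DS and P = (53.40, 20.20) on PB. Then |LS| = |S − L| = 59.64.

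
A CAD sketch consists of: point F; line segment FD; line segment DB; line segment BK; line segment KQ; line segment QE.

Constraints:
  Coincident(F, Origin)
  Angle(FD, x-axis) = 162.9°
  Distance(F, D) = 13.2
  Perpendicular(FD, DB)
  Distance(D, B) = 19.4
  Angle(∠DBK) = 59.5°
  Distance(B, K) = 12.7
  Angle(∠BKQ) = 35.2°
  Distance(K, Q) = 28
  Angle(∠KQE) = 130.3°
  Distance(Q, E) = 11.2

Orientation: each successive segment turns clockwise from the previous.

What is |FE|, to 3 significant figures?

42.4

F is at the origin; FD runs at 162.9° with length 13.2, so D = (-12.6, 3.88). FD is perpendicular to DB, so DB runs at 72.9°; with |DB| = 19.4, B = (-6.91, 22.4). ∠DBK = 59.5° gives BK at -47.6° from the x-axis; with |BK| = 12.7, K = (1.65, 13.0). ∠BKQ = 35.2° gives KQ at 168° from the x-axis; with |KQ| = 28.0, Q = (-25.7, 19.1). ∠KQE = 130.3° gives QE at 118° from the x-axis; with |QE| = 11.2, E = (-30.9, 29.0). Then |FE| = |E − F| = 42.4.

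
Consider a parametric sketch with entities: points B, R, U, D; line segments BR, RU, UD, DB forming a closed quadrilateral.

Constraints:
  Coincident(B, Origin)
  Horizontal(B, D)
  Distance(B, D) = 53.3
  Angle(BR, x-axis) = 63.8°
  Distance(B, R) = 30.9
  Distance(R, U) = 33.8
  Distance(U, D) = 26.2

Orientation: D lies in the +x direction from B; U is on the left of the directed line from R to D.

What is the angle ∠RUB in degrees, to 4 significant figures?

32.05°

Checks: |RU| = 33.80 ✓; |UD| = 26.20 ✓.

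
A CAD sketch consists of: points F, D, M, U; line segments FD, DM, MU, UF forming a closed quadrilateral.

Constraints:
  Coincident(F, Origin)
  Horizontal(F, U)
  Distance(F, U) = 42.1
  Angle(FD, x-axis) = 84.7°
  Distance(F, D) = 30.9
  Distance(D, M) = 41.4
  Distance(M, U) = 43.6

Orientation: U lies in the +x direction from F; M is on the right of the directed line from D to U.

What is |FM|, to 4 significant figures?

10.52

Checks: |DM| = 41.40 ✓; |MU| = 43.60 ✓.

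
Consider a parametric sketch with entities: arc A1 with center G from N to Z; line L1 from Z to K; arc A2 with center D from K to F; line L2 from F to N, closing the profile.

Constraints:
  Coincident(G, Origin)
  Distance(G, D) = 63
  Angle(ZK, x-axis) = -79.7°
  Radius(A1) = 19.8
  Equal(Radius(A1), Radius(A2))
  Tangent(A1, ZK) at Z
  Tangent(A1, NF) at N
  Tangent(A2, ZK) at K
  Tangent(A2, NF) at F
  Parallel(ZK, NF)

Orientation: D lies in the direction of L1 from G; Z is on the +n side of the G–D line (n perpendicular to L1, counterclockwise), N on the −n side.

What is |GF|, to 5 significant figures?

66.038

The slot axis is L1's direction at -79.7°, so u = (cos -79.7°, sin -79.7°) = (0.17880, -0.98389) and n = (−sin -79.7°, cos -79.7°) = (0.98389, 0.17880). G is at the origin and D lies 63.0 along u from G, so D = 63.0·u = (11.265, -61.985). Tangency of A1 to both parallel lines with radius 19.8 puts Z and N at G ± 19.8·n: Z = (19.481, 3.5403), N = (-19.481, -3.5403). Equal radii place K and F the same way about D: K = D + 19.8·n = (30.745, -58.444), F = D − 19.8·n = (-8.2164, -65.525). Then |GF| = |F − G| = 66.038.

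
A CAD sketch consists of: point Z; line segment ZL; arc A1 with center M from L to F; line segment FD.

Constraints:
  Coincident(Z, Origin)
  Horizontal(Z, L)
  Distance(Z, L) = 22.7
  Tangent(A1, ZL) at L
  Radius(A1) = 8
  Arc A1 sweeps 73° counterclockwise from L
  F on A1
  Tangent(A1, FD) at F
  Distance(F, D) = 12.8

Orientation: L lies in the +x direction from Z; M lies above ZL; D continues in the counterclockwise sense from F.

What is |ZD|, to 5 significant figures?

38.507

Z is at the origin; Z and L share the same y with |ZL| = 22.7 and L on the +x side, so L = (22.700, 0.0000). Tangency of A1 to ZL means the radius ML is perpendicular to ZL, so M = L + (0, 8) = (22.700, 8.0000). On A1, L sits at bearing -90° from M; a 73° counterclockwise sweep puts F at bearing -17°, so F = M + 8.0·(cos -17°, sin -17°) = (30.350, 5.6610). The tangent condition forces MF to be normal to FD, so FD runs along (−sin -17°, cos -17°); with |FD| = 12.8, D = (34.093, 17.902). Then |ZD| = |D − Z| = 38.507.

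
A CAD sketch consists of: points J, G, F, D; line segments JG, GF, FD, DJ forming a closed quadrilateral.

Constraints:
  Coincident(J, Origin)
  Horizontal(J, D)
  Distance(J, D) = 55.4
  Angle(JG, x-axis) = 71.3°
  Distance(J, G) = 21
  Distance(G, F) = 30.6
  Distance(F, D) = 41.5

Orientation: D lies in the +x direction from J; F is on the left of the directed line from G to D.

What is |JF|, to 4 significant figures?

48.38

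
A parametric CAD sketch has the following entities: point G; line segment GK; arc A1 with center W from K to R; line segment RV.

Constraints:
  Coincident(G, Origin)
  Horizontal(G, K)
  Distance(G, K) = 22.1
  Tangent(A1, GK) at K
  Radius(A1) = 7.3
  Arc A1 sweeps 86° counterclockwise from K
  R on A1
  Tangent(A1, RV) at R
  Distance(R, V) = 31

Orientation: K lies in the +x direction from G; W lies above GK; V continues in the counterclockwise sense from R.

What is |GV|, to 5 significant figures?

49.168

On A1, K sits at bearing -90° from W; an 86° counterclockwise sweep puts R at bearing -4°, so R = W + 7.3·(cos -4°, sin -4°) = (29.382, 6.7908). A1 meets RV tangentially, so WR is at right angles to RV, so RV runs along (−sin -4°, cos -4°); with |RV| = 31.0, V = (31.545, 37.715). Then |GV| = |V − G| = 49.168.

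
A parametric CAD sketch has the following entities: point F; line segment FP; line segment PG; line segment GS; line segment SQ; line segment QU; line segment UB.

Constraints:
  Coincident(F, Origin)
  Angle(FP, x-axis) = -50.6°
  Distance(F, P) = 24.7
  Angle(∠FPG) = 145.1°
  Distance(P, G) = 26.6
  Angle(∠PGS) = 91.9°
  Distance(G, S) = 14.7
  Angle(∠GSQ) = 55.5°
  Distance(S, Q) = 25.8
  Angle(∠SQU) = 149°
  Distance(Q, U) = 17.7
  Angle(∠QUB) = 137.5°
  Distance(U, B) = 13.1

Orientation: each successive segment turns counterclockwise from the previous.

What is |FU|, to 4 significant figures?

34.16

F is at the origin; FP runs at -50.6° with length 24.7, so P = (15.68, -19.09). ∠FPG = 145.1° gives PG at -15.70° from the x-axis; with |PG| = 26.6, G = (41.29, -26.28). ∠PGS = 91.9° gives GS at 72.40° from the x-axis; with |GS| = 14.7, S = (45.73, -12.27). ∠GSQ = 55.5° gives SQ at -163.1° from the x-axis; with |SQ| = 25.8, Q = (21.04, -19.77). ∠SQU = 149.0° gives QU at -132.1° from the x-axis; with |QU| = 17.7, U = (9.178, -32.91). Then |FU| = |U − F| = 34.16.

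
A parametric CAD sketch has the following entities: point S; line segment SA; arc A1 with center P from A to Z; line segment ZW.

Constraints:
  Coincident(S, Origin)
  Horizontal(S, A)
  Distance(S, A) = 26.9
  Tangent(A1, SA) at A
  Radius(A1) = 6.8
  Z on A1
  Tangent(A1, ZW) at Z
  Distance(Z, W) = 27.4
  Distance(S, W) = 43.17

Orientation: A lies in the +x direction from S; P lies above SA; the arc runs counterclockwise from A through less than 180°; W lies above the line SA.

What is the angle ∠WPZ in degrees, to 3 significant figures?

76.1°

S is at the origin; S and A share the same y with |SA| = 26.9 and A on the +x side, so A = (26.9, 0.00). Since A1 is tangent to SA there, PA ⟂ SA, so P = A + (0, 6.8) = (26.9, 6.80). Since PZ ⟂ ZW (tangency), |PW| = √(6.8² + 27.4²) = 28.2 regardless of where Z sits on A1. So W lies on both circle(S, 43.17) and circle(P, 28.2); the above-SA intersection is W = (25.3, 35.0). Z is the foot of the tangent from W: Z = (33.4, 8.81).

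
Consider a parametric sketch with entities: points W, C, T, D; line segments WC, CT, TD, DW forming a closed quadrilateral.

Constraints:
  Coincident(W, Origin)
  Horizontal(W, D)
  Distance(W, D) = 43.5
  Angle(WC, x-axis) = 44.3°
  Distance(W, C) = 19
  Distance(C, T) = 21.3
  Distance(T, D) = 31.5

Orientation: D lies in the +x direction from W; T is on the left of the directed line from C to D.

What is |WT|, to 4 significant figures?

40.30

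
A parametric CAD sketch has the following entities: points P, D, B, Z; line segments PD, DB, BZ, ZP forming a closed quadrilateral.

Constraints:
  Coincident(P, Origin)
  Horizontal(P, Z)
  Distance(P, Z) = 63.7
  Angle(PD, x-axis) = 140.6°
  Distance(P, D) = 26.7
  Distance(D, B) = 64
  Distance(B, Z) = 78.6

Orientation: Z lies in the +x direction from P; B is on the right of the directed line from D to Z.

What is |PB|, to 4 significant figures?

44.11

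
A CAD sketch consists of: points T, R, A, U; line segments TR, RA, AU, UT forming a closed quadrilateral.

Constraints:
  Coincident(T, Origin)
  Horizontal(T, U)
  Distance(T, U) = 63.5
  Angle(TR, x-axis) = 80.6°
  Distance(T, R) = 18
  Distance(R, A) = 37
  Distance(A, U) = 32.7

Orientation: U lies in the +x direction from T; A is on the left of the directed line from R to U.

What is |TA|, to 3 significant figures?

45.5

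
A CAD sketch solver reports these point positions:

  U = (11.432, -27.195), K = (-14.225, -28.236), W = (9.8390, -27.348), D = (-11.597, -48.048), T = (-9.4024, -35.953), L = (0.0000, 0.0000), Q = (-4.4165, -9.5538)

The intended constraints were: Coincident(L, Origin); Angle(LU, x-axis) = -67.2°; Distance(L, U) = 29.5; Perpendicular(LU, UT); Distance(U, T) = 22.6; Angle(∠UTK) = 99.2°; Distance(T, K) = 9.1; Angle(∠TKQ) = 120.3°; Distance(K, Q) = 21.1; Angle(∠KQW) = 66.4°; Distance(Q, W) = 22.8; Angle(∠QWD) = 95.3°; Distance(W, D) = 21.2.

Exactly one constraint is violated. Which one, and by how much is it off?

Distance(W, D) = 21.2 — off by 8.60.

L = (0.00, 0.00) ✓; LU at -67.20° ✓; |LU| = 29.50 ✓; ∠(LU, UT) = 90.00° ✓; |UT| = 22.60 ✓; ∠UTK = 99.20° ✓; |TK| = 9.100 ✓; ∠TKQ = 120.3° ✓; |KQ| = 21.10 ✓; ∠KQW = 66.40° ✓; |QW| = 22.80 ✓; ∠QWD = 95.30° ✓; |WD| = 29.80 ✗.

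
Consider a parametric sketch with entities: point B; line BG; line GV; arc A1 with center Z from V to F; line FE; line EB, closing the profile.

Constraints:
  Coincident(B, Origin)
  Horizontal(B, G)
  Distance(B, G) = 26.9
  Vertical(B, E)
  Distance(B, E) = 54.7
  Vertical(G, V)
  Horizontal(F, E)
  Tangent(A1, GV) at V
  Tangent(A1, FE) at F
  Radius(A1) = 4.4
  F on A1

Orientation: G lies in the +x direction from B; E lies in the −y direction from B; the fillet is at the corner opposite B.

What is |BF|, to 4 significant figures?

59.15

The virtual corner opposite B is at (26.90, -54.70). Tangency of A1 to GV means the radius ZV is perpendicular to GV and since A1 is tangent to FE there, ZF ⟂ FE, with radius 4.4, so the center Z sits 4.4 in from both sides at Z = (22.50, -50.30). That places the tangent points at V = (26.90, -50.30) on GV and F = (22.50, -54.70) on FE. Then |BF| = |F − B| = 59.15.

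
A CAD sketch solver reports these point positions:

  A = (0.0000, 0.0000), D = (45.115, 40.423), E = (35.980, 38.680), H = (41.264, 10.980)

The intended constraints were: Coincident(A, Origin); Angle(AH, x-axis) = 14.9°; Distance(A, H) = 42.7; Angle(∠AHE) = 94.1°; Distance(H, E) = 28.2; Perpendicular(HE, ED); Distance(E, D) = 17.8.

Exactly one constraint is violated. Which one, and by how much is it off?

Distance(E, D) = 17.8 — off by 8.50.

A = (0.00, 0.00) ✓; AH at 14.90° ✓; |AH| = 42.70 ✓; ∠AHE = 94.10° ✓; |HE| = 28.20 ✓; ∠(HE, ED) = 90.00° ✓; |ED| = 9.300 ✗.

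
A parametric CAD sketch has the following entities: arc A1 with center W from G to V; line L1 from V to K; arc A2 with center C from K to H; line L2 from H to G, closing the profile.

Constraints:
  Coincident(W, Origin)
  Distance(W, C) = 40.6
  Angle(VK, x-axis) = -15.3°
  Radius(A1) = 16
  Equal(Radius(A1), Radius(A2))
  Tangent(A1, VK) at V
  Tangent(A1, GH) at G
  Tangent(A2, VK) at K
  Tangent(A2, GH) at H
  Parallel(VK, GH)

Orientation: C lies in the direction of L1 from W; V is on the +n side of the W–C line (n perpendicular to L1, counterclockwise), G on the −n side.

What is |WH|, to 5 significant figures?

43.639

The slot axis is L1's direction at -15.3°, so u = (cos -15.3°, sin -15.3°) = (0.96456, -0.26387) and n = (−sin -15.3°, cos -15.3°) = (0.26387, 0.96456). W is at the origin and C lies 40.6 along u from W, so C = 40.6·u = (39.161, -10.713). Tangency of A1 to both parallel lines with radius 16.0 puts V and G at W ± 16.0·n: V = (4.2220, 15.433), G = (-4.2220, -15.433). Equal radii place K and H the same way about C: K = C + 16.0·n = (43.383, 4.7197), H = C − 16.0·n = (34.939, -26.146). Then |WH| = |H − W| = 43.639.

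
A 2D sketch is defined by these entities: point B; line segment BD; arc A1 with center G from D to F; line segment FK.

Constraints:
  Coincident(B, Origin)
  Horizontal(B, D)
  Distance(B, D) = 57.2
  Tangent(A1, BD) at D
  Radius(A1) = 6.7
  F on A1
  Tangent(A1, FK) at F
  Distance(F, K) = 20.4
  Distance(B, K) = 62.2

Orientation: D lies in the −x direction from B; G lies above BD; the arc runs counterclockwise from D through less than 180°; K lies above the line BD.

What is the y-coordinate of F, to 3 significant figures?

8.28

B is at the origin; BD is horizontal with |BD| = 57.2 and D on the −x side, so D = (-57.2, 0.00). Since A1 is tangent to BD there, GD ⟂ BD, so G = D + (0, 6.7) = (-57.2, 6.70). Since GF ⟂ FK (tangency), |GK| = √(6.7² + 20.4²) = 21.5 regardless of where F sits on A1. So K lies on both circle(B, 62.2) and circle(G, 21.5); the above-BD intersection is K = (-55.5, 28.1). F is the foot of the tangent from K: F = (-50.7, 8.28).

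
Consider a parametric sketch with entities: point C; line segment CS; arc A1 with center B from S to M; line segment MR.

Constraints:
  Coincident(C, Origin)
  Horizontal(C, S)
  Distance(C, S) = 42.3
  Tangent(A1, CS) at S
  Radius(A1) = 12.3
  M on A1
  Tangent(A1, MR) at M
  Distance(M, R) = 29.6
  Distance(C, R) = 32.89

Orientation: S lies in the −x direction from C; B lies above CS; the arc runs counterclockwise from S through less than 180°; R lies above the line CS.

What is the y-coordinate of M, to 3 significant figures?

5.15

Checks: |BS| = 12.30 ✓; |BM| = 12.30 ✓; ∠(BM, MR) = 90.00° ✓; |MR| = 29.60 ✓; |CR| = 32.89 ✓.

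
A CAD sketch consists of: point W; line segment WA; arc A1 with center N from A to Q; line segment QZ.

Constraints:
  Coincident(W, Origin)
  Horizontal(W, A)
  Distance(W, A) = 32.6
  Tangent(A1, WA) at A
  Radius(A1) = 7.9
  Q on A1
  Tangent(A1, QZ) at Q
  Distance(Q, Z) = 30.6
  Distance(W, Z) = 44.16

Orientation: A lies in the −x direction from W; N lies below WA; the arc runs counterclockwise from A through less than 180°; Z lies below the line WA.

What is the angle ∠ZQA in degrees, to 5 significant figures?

118.60°

W is at the origin; W and A share the same y with |WA| = 32.6 and A on the −x side, so A = (-32.600, 0.0000). Tangency of A1 to WA means the radius NA is perpendicular to WA, so N = A + (0, -7.9) = (-32.600, -7.9000). Since NQ ⟂ QZ (tangency), |NZ| = √(7.9² + 30.6²) = 31.603 regardless of where Q sits on A1. So Z lies on both circle(W, 44.16) and circle(N, 31.603); the below-WA intersection is Z = (-22.664, -37.901). Q is the foot of the tangent from Z: Q = (-39.240, -12.180).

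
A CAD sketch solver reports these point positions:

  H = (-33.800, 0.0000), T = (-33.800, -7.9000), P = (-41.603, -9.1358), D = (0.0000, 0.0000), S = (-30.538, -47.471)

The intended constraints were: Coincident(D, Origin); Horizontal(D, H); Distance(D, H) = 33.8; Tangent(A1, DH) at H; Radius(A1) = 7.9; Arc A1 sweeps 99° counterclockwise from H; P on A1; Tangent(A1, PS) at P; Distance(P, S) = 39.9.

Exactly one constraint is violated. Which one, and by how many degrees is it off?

Tangent(A1, PS) at P — off by 7.10°.

D = (0.00, 0.00) ✓; D.y = 0.00, H.y = 0.00 ✓; |DH| = 33.80 ✓; ∠(TH, HD) = 90.00° ✓; |TH| = 7.900 ✓; bearing(T→P) − bearing(T→H) = 99.00° ✓; |TP| = 7.900 ✓; ∠(TP, PS) = 82.90° ✗; |PS| = 39.90 ✓.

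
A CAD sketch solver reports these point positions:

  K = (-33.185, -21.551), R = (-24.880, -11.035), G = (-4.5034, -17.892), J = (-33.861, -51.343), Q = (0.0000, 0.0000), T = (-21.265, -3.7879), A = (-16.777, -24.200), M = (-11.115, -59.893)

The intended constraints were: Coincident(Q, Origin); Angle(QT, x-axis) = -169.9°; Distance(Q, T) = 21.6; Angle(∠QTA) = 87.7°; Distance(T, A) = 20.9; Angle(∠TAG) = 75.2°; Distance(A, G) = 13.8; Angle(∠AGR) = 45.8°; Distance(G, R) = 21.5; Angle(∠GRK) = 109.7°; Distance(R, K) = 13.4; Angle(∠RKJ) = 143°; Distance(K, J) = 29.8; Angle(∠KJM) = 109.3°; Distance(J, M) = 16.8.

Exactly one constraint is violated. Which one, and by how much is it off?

Distance(J, M) = 16.8 — off by 7.50.

Q = (0.00, 0.00) ✓; QT at -169.9° ✓; |QT| = 21.60 ✓; ∠QTA = 87.70° ✓; |TA| = 20.90 ✓; ∠TAG = 75.20° ✓; |AG| = 13.80 ✓; ∠AGR = 45.80° ✓; |GR| = 21.50 ✓; ∠GRK = 109.7° ✓; |RK| = 13.40 ✓; ∠RKJ = 143.0° ✓; |KJ| = 29.80 ✓; ∠KJM = 109.3° ✓; |JM| = 24.30 ✗.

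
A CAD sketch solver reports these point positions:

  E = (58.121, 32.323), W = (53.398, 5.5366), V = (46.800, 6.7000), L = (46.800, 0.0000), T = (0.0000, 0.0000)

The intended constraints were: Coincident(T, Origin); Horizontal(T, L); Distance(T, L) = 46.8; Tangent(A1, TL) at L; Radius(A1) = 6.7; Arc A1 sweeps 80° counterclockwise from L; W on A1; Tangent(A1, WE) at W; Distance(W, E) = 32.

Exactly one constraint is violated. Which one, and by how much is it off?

Distance(W, E) = 32 — off by 4.80.

T = (0.00, 0.00) ✓; T.y = 0.00, L.y = 0.00 ✓; |TL| = 46.80 ✓; ∠(VL, LT) = 90.00° ✓; |VL| = 6.700 ✓; bearing(V→W) − bearing(V→L) = 80.00° ✓; |VW| = 6.700 ✓; ∠(VW, WE) = 90.00° ✓; |WE| = 27.20 ✗.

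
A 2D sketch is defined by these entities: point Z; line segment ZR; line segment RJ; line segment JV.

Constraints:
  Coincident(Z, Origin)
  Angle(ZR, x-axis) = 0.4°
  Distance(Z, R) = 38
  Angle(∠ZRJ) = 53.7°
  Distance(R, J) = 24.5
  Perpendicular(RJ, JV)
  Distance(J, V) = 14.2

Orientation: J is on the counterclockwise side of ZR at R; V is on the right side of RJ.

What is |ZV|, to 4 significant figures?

44.87

∠ZRJ = 53.7°, so RJ runs at 0.4° + (180° − 53.7°) = 126.7° from the x-axis; with |RJ| = 24.5, J = R + 24.5·(cos 126.7°, sin 126.7°) = (23.36, 19.91). RJ is perpendicular to JV; with |JV| = 14.2 on the right of RJ, V = J + 14.2·(0.8018, 0.5976) = (34.74, 28.40). Then |ZV| = |V − Z| = 44.87.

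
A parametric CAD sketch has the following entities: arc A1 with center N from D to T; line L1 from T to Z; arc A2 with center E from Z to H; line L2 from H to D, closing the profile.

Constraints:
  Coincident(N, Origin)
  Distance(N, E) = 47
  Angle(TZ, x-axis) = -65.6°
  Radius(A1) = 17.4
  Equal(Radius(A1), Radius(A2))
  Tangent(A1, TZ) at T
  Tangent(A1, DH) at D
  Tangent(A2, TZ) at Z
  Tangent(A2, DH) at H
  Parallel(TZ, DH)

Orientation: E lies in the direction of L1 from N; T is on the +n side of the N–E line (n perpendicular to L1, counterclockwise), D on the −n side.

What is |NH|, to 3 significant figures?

50.1

Tangency of A1 to both parallel lines with radius 17.4 puts T and D at N ± 17.4·n: T = (15.8, 7.19), D = (-15.8, -7.19). Equal radii place Z and H the same way about E: Z = E + 17.4·n = (35.3, -35.6), H = E − 17.4·n = (3.57, -50.0). Then |NH| = |H − N| = 50.1.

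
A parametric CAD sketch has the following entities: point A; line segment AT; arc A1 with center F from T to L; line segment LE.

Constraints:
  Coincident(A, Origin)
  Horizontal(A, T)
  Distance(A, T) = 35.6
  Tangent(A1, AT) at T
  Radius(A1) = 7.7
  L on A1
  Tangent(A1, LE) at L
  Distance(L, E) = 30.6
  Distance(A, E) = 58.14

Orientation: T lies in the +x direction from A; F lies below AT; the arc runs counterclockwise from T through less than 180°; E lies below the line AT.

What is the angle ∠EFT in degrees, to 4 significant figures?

164.8°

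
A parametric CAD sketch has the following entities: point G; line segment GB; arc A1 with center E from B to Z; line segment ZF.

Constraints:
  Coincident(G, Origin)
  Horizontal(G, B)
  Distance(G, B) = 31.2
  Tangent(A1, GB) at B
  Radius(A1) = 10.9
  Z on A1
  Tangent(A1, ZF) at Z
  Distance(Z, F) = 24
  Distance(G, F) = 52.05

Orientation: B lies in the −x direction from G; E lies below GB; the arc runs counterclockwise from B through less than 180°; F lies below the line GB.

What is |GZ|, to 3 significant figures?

43.9

Checks: |EZ| = 10.90 ✓; ∠(EZ, ZF) = 90.00° ✓; |ZF| = 24.00 ✓; |GF| = 52.05 ✓.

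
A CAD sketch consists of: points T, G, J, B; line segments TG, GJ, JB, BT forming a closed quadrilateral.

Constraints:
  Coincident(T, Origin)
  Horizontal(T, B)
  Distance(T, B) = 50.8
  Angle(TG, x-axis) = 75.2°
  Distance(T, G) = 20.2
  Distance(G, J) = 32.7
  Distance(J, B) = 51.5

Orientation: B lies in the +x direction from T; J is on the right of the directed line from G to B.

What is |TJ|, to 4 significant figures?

12.93

T is at the origin; T and B share the same y with |TB| = 50.8 and B in +x, so B = (50.8, 0). TG runs at 75.2° with |TG| = 20.2, so G = (5.160, 19.53). J is determined by |GJ| = 32.7 and |JB| = 51.5 together: it lies at the intersection of circle(G, 32.7) and circle(B, 51.5). With |GB| = 49.64, the foot of the radical line on GB is 8.878 from G and the perpendicular offset is √(32.7² − 8.878²) = 31.47. Taking the right-of-GB solution: J = (0.9410, -12.90).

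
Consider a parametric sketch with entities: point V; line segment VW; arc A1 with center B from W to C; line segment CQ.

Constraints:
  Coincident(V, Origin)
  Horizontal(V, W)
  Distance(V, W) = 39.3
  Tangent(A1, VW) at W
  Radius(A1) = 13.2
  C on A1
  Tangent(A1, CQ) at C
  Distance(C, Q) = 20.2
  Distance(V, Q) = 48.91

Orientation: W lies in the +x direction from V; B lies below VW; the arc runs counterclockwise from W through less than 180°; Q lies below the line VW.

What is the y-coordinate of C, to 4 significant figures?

-17.11

V is at the origin; VW is horizontal with |VW| = 39.3 and W on the +x side, so W = (39.30, 0.000). Since A1 is tangent to VW there, BW ⟂ VW, so B = W + (0, -13.2) = (39.30, -13.20). Since BC ⟂ CQ (tangency), |BQ| = √(13.2² + 20.2²) = 24.13 regardless of where C sits on A1. So Q lies on both circle(V, 48.91) and circle(B, 24.13); the below-VW intersection is Q = (32.67, -36.40). C is the foot of the tangent from Q: C = (26.69, -17.11).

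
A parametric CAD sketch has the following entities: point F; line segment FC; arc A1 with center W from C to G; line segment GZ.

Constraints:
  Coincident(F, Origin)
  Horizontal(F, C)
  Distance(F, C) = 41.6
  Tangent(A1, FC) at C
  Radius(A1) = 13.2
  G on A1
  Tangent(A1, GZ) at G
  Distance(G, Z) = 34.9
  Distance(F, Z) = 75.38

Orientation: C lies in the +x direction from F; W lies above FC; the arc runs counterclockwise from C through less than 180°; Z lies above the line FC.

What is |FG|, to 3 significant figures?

55.8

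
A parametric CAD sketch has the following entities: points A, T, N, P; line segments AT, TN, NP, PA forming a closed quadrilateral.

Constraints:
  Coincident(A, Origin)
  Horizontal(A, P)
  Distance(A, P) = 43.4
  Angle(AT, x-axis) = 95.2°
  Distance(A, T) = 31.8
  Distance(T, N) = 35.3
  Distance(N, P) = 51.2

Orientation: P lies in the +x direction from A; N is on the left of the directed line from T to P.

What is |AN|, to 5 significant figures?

56.265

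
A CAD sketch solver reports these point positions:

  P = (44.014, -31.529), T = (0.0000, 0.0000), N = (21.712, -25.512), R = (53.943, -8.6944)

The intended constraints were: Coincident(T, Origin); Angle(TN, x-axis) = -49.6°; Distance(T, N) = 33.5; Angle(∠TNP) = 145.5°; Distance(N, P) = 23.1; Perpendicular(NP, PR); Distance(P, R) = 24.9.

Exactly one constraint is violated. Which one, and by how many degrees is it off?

Perpendicular(NP, PR) — off by 8.40°.

T = (0.00, 0.00) ✓; TN at -49.60° ✓; |TN| = 33.50 ✓; ∠TNP = 145.5° ✓; |NP| = 23.10 ✓; ∠(NP, PR) = 81.60° ✗; |PR| = 24.90 ✓.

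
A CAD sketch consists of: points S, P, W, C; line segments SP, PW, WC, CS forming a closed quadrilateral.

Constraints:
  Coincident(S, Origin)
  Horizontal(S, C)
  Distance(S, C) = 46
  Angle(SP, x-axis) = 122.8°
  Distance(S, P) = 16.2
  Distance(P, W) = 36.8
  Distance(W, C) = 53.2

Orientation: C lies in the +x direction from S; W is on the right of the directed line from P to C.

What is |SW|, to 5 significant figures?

22.689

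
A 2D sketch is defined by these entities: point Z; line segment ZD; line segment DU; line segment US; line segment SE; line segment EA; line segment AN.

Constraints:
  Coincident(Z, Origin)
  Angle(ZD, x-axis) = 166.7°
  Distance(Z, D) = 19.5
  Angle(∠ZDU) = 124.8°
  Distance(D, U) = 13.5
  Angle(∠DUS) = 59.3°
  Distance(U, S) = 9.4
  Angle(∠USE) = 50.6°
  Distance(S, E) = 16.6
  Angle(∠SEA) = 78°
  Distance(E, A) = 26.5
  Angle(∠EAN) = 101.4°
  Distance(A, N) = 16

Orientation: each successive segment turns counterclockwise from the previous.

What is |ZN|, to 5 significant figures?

47.285

∠SEA = 78.0° gives EA at -146.00° from the x-axis; with |EA| = 26.5, A = (-48.243, -6.7681). ∠EAN = 101.4° gives AN at -67.400° from the x-axis; with |AN| = 16.0, N = (-42.095, -21.539). Then |ZN| = |N − Z| = 47.285.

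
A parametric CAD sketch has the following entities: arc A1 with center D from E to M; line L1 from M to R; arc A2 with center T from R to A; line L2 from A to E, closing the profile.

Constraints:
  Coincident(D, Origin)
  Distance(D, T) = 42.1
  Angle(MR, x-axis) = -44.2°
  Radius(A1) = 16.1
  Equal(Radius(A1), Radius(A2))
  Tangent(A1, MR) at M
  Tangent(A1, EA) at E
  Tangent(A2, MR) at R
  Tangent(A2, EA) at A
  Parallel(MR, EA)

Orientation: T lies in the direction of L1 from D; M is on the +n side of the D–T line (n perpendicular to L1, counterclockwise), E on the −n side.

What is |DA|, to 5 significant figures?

45.073

The slot axis is L1's direction at -44.2°, so u = (cos -44.2°, sin -44.2°) = (0.71691, -0.69717) and n = (−sin -44.2°, cos -44.2°) = (0.69717, 0.71691). D is at the origin and T lies 42.1 along u from D, so T = 42.1·u = (30.182, -29.351). Tangency of A1 to both parallel lines with radius 16.1 puts M and E at D ± 16.1·n: M = (11.224, 11.542), E = (-11.224, -11.542). Equal radii place R and A the same way about T: R = T + 16.1·n = (41.406, -17.808), A = T − 16.1·n = (18.958, -40.893). Then |DA| = |A − D| = 45.073.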